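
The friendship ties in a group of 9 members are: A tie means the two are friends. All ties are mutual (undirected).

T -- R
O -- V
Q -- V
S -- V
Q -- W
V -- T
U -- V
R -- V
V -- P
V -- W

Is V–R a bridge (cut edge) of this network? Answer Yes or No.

Even without that edge, V still reaches R via V – T – R, so the network stays connected. Not a bridge.

No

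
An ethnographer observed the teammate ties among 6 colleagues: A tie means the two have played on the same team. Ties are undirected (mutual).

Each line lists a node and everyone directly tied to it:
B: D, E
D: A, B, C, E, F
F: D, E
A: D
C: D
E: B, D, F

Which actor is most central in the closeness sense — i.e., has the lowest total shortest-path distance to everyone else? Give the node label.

Farness (sum of distances to all others) for each node — A:9, B:8, C:9, D:5, E:7, F:8.
The smallest farness is 5, for D, so D has the highest closeness.

D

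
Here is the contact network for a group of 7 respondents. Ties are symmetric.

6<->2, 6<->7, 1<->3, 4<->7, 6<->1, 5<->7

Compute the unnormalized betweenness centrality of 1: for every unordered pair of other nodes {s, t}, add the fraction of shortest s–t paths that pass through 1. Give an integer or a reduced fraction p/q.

5

Pairs whose geodesics pass through 1 — 7–3: 1; 2–3: 1; 3–4: 1; 3–6: 1; 3–5: 1.
All other pairs contribute 0.
Summing the contributions gives betweenness(1) = 5.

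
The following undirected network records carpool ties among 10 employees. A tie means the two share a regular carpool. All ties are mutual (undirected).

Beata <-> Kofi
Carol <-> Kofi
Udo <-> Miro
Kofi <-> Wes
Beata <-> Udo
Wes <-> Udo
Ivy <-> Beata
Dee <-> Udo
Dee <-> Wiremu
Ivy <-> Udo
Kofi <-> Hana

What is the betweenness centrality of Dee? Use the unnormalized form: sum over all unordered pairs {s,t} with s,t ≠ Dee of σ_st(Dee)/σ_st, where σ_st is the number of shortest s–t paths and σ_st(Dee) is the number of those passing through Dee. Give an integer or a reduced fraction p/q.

8

Pairs whose geodesics pass through Dee — Wes–Wiremu: 1; Ivy–Wiremu: 1; Hana–Wiremu: 2/2; Kofi–Wiremu: 2/2; Beata–Wiremu: 1; Carol–Wiremu: 2/2; Wiremu–Miro: 1; Wiremu–Udo: 1.
All other pairs contribute 0.
Summing the contributions gives betweenness(Dee) = 8.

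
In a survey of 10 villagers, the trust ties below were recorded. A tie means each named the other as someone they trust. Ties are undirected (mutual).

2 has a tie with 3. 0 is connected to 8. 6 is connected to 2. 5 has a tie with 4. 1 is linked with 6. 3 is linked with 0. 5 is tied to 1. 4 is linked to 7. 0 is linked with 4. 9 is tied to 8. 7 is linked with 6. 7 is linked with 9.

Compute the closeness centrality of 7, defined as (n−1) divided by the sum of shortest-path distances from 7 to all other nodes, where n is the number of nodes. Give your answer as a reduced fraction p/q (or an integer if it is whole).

Distances from 7: 0:2, 1:2, 2:2, 3:3, 4:1, 5:2, 6:1, 8:2, 9:1. Sum = 16.
n = 10, so closeness = 9/16.

9/16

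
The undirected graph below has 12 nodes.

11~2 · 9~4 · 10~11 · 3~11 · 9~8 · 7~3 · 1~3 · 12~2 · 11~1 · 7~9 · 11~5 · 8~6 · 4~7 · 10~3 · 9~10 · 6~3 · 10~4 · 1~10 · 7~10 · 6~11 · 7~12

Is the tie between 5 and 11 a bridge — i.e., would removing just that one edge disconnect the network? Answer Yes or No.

Without the 5–11 edge there is no alternate route between 5 and 11, so the network disconnects. It is a bridge.

Yes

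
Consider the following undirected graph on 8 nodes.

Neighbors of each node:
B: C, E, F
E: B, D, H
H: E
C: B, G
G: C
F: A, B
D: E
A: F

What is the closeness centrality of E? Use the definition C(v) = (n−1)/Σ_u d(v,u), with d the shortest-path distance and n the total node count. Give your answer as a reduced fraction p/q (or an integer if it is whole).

7/13

Distances from E: A:3, B:1, C:2, D:1, F:2, G:3, H:1. Sum = 13.
n = 8, so closeness = 7/13.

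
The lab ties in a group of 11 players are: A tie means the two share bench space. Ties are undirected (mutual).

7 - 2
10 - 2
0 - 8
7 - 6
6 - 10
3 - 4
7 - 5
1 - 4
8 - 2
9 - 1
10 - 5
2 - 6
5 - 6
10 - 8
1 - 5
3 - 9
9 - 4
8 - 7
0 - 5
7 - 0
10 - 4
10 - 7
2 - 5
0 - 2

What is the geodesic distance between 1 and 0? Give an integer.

2

One shortest route is 1 – 5 – 0, which uses 2 edges, and 1 and 0 are not directly tied, so nothing shorter exists. So d(1,0) = 2.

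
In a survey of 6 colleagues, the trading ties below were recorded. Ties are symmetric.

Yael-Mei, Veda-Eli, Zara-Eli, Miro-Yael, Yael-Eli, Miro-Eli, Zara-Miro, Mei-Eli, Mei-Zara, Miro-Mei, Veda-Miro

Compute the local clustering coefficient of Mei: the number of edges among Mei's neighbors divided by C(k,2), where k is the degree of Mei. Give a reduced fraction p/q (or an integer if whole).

5/6

Mei's neighbors: Eli, Miro, Yael, and Zara (k = 4).
Possible neighbor pairs: C(4,2) = 6. Edges among them: Eli–Miro, Eli–Yael, Eli–Zara, Miro–Yael, Miro–Zara → e = 5.
Clustering(Mei) = 5/6.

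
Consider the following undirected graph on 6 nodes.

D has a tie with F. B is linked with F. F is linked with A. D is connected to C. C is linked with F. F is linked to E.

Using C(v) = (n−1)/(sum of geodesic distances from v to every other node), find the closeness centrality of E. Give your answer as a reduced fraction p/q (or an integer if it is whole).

Distances from E: A:2, B:2, C:2, D:2, F:1. Sum = 9.
n = 6, so closeness = 5/9.

5/9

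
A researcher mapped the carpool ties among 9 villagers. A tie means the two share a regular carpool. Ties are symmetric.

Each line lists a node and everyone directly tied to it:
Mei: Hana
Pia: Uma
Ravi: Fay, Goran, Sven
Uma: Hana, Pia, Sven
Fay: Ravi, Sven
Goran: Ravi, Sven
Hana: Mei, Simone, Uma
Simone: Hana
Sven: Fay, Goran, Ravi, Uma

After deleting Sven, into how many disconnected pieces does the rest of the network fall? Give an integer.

Without Sven, the remaining ties split the others into: {Hana, Mei, Pia, Simone, Uma}; {Fay, Goran, Ravi}.
That's 2 separate components.

2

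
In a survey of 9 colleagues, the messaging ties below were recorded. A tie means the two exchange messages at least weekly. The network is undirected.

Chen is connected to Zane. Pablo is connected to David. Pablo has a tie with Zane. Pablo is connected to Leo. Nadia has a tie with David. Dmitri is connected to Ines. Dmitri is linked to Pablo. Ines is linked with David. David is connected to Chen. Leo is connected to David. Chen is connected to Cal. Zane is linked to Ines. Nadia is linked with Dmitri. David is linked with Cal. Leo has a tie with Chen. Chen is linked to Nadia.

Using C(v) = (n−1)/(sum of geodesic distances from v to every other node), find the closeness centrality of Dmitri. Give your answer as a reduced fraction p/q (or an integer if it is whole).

4/7

Distances from Dmitri: Cal:3, Chen:2, David:2, Ines:1, Leo:2, Nadia:1, Pablo:1, Zane:2. Sum = 14.
n = 9, so closeness = 8/14 = 4/7.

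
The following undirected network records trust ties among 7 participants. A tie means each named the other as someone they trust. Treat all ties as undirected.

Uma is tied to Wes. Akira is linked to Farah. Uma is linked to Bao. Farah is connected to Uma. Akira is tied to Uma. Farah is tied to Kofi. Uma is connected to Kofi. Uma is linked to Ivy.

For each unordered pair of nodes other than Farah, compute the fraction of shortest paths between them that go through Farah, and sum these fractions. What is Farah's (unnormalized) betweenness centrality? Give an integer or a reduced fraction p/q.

Pairs whose geodesics pass through Farah — Kofi–Akira: 1/2.
All other pairs contribute 0.
Summing the contributions gives betweenness(Farah) = 1/2.

1/2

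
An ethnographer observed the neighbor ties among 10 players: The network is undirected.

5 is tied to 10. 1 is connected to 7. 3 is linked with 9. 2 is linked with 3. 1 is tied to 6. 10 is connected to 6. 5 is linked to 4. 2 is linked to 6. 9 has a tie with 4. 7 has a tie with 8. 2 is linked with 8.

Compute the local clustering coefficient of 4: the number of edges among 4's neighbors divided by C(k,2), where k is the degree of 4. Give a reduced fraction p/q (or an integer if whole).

0

4's neighbors: 5 and 9 (k = 2).
Possible neighbor pairs: C(2,2) = 1. Edges among them: none → e = 0.
Clustering(4) = 0/1.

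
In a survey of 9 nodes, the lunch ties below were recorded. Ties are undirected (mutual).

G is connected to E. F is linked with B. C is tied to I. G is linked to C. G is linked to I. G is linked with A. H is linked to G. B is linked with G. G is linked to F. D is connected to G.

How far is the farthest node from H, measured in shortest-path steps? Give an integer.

2

Distances from H: A:2, B:2, C:2, D:2, E:2, F:2, G:1, I:2.
The largest is 2 (to D, B, C, F, E, A, and I), so the eccentricity of H is 2.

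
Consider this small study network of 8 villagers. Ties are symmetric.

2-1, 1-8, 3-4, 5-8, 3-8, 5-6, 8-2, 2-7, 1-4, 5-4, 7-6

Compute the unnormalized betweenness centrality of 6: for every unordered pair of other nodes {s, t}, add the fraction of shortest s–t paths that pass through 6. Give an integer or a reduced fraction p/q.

3/2

Pairs whose geodesics pass through 6 — 7–5: 1; 7–4: 1/2.
All other pairs contribute 0.
Summing the contributions gives betweenness(6) = 3/2.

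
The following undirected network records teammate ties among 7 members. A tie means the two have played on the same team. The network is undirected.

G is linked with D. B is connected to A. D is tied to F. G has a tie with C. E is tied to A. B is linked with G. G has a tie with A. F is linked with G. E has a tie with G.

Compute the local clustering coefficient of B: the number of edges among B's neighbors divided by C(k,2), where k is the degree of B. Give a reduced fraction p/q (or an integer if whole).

B's neighbors: A and G (k = 2).
Possible neighbor pairs: C(2,2) = 1. Edges among them: A–G → e = 1.
Clustering(B) = 1/1.

1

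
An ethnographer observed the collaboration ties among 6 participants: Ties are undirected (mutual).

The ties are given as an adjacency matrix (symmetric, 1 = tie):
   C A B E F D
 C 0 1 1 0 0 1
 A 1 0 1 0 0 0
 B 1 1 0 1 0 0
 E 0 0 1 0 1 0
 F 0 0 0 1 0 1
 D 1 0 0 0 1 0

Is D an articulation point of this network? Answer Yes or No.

Even without D, every remaining node can still reach every other (the residual graph is connected), so D is not a cut vertex.

No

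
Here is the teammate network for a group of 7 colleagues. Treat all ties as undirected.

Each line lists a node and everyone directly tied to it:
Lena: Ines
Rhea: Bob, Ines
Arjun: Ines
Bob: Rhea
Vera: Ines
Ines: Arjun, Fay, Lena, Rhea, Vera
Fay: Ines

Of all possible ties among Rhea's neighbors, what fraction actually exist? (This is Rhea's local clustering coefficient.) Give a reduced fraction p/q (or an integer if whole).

0

Rhea's neighbors: Bob and Ines (k = 2).
Possible neighbor pairs: C(2,2) = 1. Edges among them: none → e = 0.
Clustering(Rhea) = 0/1.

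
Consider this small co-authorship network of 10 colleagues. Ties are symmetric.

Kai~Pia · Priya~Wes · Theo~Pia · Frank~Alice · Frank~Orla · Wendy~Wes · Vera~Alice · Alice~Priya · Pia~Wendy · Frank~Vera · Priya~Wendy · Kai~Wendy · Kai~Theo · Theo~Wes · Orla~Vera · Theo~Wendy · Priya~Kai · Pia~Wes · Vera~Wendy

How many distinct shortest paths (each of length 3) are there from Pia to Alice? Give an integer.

The shortest distance is 3. The length-3 paths are: Pia–Wendy–Priya–Alice; Pia–Kai–Priya–Alice; Pia–Wes–Priya–Alice; Pia–Wendy–Vera–Alice.
That gives 4 distinct shortest paths.

4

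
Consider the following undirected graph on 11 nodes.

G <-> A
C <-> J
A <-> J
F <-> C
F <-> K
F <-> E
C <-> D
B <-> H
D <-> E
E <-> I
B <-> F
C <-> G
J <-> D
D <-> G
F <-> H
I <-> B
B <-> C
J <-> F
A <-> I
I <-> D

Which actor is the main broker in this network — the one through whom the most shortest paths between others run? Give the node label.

Unnormalized betweenness of each node: A:4/3, B:22/5, C:32/5, D:23/6, E:28/15, F:151/10, G:5/6, H:0, I:121/30, J:21/5, K:0.
F has the largest value, 151/10, making it the main broker — the node through which the most shortest paths run.

F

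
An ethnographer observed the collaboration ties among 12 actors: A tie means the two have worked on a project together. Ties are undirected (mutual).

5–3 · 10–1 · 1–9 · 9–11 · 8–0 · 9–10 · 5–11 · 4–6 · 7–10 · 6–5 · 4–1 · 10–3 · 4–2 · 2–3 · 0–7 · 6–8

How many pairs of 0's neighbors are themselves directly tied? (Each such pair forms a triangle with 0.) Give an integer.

0's neighbors are 7 and 8, but none of them are tied to each other, so no triangle contains 0.

0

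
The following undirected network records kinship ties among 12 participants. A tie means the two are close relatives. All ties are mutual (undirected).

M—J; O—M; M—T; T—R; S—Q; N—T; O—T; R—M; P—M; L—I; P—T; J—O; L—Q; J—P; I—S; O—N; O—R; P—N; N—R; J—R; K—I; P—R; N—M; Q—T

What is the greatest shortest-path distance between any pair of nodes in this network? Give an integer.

6

Eccentricity of each node (its greatest distance to any other): I:5, J:6, K:6, L:4, M:5, N:5, O:5, P:5, Q:3, R:5, S:4, T:4.
The maximum eccentricity is 6, realized for instance by the pair K–J via K – I – L – Q – T – P – J. So the diameter is 6.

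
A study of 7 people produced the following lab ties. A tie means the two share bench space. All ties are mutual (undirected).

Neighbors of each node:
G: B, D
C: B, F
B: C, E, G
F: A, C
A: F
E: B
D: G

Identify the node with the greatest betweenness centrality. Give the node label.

Unnormalized betweenness of each node: A:0, B:11, C:8, D:0, E:0, F:5, G:5.
B has the largest value, 11, making it the main broker — the node through which the most shortest paths run.

B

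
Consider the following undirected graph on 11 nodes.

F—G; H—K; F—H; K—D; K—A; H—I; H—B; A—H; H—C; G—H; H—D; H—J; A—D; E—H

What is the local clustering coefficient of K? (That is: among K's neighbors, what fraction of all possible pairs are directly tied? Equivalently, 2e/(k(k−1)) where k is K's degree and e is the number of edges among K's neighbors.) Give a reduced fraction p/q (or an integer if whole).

1

K's neighbors: A, D, and H (k = 3).
Possible neighbor pairs: C(3,2) = 3. Edges among them: A–D, A–H, D–H → e = 3.
Clustering(K) = 3/3 = 1.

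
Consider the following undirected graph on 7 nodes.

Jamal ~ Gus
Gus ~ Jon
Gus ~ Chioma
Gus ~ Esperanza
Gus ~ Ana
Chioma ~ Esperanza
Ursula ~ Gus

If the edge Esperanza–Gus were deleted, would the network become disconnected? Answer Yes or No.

No

Even without that edge, Esperanza still reaches Gus via Esperanza – Chioma – Gus, so the network stays connected. Not a bridge.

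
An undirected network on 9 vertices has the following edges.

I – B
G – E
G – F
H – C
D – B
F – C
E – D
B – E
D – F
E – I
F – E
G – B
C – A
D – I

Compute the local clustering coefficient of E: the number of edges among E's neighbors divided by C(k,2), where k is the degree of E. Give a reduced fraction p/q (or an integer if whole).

3/5

E's neighbors: B, D, F, G, and I (k = 5).
Possible neighbor pairs: C(5,2) = 10. Edges among them: B–D, B–G, B–I, D–F, D–I, F–G → e = 6.
Clustering(E) = 6/10 = 3/5.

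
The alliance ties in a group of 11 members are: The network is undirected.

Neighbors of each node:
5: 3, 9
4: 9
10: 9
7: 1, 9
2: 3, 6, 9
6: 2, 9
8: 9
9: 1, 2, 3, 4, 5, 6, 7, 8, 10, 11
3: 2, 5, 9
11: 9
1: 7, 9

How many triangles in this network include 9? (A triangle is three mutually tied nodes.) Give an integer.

9's neighbors: 1, 2, 3, 4, 5, 6, 7, 8, 10, and 11.
Neighbor pairs that are themselves tied: 9–1–7; 9–2–3; 9–2–6; 9–3–5. Each forms one triangle with 9, for 4 in total.

4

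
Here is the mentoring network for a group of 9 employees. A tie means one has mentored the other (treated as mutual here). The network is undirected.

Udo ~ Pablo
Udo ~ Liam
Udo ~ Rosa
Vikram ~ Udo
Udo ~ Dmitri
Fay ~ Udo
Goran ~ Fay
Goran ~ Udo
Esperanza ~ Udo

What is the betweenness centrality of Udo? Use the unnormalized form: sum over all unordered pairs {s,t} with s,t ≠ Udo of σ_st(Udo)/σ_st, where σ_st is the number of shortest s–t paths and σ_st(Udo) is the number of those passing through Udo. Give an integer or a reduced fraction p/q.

27

Pairs whose geodesics pass through Udo — Dmitri–Vikram: 1; Dmitri–Rosa: 1; Dmitri–Esperanza: 1; Dmitri–Liam: 1; Dmitri–Pablo: 1; Dmitri–Fay: 1; Dmitri–Goran: 1; Vikram–Rosa: 1; Vikram–Esperanza: 1; Vikram–Liam: 1; Vikram–Pablo: 1; Vikram–Fay: 1; Vikram–Goran: 1; Rosa–Esperanza: 1 … (+13 more pairs).
All other pairs contribute 0.
Summing the contributions gives betweenness(Udo) = 27.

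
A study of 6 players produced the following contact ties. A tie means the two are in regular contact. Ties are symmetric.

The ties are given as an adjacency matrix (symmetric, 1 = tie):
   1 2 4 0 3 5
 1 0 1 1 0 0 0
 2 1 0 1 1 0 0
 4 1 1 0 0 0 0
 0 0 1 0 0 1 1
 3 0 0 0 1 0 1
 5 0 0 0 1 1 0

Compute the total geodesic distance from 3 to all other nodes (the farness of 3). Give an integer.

Distances from 3: 0:1, 1:3, 2:2, 4:3, 5:1.
Sum = 1 + 3 + 2 + 3 + 1 = 10.

10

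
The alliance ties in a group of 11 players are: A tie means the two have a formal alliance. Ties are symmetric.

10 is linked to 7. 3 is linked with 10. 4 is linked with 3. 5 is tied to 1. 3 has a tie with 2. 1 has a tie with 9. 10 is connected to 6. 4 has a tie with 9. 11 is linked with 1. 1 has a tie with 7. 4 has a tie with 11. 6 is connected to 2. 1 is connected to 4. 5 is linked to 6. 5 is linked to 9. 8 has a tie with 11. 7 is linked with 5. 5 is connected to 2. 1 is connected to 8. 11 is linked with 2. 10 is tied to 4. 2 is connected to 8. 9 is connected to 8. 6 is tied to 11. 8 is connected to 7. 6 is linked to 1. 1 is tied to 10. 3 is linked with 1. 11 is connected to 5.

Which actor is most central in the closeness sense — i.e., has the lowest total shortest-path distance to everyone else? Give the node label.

Farness (sum of distances to all others) for each node — 1:11, 2:15, 3:16, 4:15, 5:14, 6:15, 7:16, 8:15, 9:16, 10:15, 11:14.
The smallest farness is 11, for 1, so 1 has the highest closeness.

1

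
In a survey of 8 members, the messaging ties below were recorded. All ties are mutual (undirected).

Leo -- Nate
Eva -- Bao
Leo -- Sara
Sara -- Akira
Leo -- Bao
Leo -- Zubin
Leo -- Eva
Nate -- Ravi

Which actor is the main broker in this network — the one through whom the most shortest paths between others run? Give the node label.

Unnormalized betweenness of each node: Akira:0, Bao:0, Eva:0, Leo:18, Nate:6, Ravi:0, Sara:6, Zubin:0.
Leo has the largest value, 18, making it the main broker — the node through which the most shortest paths run.

Leo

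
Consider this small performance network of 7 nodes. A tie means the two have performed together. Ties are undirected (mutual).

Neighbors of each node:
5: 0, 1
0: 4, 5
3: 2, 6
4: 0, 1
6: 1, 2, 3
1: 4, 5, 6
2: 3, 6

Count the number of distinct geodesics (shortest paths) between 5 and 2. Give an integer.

1

The shortest distance is 3, and the only length-3 path is 5–1–6–2. So there is exactly 1 shortest path.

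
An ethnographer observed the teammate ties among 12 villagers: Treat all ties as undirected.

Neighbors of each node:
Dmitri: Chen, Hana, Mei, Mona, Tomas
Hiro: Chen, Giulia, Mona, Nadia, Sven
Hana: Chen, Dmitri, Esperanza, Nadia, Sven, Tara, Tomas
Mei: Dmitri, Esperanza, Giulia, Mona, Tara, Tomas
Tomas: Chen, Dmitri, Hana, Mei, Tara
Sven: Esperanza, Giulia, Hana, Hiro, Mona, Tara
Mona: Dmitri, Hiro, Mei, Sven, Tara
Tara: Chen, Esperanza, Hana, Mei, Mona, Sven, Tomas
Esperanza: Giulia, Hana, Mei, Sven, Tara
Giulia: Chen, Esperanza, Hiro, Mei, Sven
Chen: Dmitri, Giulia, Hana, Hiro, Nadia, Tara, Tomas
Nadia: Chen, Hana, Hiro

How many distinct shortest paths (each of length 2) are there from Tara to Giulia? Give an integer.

The shortest distance is 2. The length-2 paths are: Tara–Mei–Giulia; Tara–Sven–Giulia; Tara–Esperanza–Giulia; Tara–Chen–Giulia.
That gives 4 distinct shortest paths.

4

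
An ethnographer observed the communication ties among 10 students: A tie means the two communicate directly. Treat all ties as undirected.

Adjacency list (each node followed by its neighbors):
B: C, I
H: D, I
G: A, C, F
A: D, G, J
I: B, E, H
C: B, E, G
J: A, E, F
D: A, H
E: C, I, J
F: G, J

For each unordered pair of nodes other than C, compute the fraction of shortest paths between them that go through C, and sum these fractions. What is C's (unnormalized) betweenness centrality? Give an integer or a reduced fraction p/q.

6

Pairs whose geodesics pass through C — J–B: 1/2; E–B: 1/2; E–G: 1; B–A: 1; B–G: 1; B–F: 1; I–G: 2/2.
All other pairs contribute 0.
Summing the contributions gives betweenness(C) = 6.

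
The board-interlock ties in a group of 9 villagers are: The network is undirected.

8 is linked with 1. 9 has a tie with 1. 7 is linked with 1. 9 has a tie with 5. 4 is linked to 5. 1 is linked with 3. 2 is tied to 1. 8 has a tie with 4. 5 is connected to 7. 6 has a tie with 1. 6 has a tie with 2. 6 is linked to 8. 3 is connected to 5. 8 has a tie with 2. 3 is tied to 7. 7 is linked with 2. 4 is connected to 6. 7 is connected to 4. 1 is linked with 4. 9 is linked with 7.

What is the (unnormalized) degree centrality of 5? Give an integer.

4

5 is directly tied to 3, 4, 7, and 9. That is 4 neighbors, so the degree of 5 is 4.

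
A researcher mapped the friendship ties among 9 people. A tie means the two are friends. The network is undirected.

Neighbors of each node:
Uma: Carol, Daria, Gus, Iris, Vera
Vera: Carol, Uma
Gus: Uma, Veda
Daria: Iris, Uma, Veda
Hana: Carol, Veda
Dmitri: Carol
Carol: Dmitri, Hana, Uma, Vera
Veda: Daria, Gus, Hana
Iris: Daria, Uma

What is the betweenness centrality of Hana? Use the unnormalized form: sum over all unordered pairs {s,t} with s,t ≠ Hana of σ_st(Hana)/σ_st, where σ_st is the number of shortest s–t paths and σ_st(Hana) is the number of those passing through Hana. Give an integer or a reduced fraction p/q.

7/3

Pairs whose geodesics pass through Hana — Dmitri–Veda: 1; Veda–Carol: 1; Veda–Vera: 1/3.
All other pairs contribute 0.
Summing the contributions gives betweenness(Hana) = 7/3.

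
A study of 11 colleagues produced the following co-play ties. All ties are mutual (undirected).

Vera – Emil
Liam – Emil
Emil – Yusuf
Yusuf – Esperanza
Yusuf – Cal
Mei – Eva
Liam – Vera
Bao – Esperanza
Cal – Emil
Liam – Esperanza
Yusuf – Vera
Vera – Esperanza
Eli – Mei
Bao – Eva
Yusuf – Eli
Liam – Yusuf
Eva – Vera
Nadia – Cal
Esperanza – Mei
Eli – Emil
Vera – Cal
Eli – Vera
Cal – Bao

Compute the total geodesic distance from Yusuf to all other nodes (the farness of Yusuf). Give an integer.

14

Distances from Yusuf: Bao:2, Cal:1, Eli:1, Emil:1, Esperanza:1, Eva:2, Liam:1, Mei:2, Nadia:2, Vera:1.
Sum = 2 + 1 + 1 + 1 + 1 + 2 + 1 + 2 + 2 + 1 = 14.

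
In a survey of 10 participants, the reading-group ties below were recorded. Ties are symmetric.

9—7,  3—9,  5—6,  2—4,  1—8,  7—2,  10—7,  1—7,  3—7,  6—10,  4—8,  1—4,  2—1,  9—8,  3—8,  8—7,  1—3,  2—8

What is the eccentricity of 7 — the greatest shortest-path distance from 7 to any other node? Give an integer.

3

Distances from 7: 1:1, 2:1, 3:1, 4:2, 5:3, 6:2, 8:1, 9:1, 10:1.
The largest is 3 (to 5), so the eccentricity of 7 is 3.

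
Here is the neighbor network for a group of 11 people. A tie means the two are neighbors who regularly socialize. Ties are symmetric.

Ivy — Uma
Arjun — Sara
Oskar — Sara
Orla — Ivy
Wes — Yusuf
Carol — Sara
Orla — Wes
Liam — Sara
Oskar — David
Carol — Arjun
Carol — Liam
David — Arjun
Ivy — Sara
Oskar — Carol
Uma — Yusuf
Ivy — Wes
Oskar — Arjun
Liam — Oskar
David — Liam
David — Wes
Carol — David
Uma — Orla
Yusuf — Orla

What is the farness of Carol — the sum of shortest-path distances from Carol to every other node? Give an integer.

18

Distances from Carol: Arjun:1, David:1, Ivy:2, Liam:1, Orla:3, Oskar:1, Sara:1, Uma:3, Wes:2, Yusuf:3.
Sum = 1 + 1 + 2 + 1 + 3 + 1 + 1 + 3 + 2 + 3 = 18.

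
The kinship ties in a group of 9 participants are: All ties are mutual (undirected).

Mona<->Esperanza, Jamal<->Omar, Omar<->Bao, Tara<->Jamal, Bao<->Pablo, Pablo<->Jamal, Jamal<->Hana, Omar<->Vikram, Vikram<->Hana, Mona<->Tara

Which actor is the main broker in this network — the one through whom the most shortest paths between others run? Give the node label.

Jamal

Unnormalized betweenness of each node: Bao:5/6, Esperanza:0, Hana:7/3, Jamal:55/3, Mona:7, Omar:19/3, Pablo:7/3, Tara:12, Vikram:5/6.
Jamal has the largest value, 55/3, making it the main broker — the node through which the most shortest paths run.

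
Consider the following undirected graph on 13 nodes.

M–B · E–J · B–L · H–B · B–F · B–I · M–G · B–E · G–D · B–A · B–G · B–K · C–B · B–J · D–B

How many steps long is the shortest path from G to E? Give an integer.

One shortest route is G – B – E, which uses 2 edges, and G and E are not directly tied, so nothing shorter exists. So d(G,E) = 2.

2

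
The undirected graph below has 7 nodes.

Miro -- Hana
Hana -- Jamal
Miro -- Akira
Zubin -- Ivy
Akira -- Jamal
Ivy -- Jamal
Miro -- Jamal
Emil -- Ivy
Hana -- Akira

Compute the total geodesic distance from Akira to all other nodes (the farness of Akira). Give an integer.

Distances from Akira: Emil:3, Hana:1, Ivy:2, Jamal:1, Miro:1, Zubin:3.
Sum = 3 + 1 + 2 + 1 + 1 + 3 = 11.

11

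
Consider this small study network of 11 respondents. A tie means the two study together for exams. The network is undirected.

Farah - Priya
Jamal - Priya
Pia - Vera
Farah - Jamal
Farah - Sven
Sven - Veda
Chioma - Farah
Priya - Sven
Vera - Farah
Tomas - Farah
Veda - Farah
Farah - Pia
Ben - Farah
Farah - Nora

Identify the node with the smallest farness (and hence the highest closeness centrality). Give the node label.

Farness (sum of distances to all others) for each node — Ben:19, Chioma:19, Farah:10, Jamal:18, Nora:19, Pia:18, Priya:17, Sven:17, Tomas:19, Veda:18, Vera:18.
The smallest farness is 10, for Farah, so Farah has the highest closeness.

Farah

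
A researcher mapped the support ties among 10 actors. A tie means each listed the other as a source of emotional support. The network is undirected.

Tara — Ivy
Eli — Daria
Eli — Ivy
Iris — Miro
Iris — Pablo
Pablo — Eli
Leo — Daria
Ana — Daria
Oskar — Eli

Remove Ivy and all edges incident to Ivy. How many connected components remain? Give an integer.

2

Without Ivy, the remaining ties split the others into: {Ana, Daria, Eli, Iris, Leo, Miro, Oskar, Pablo}; {Tara}.
That's 2 separate components.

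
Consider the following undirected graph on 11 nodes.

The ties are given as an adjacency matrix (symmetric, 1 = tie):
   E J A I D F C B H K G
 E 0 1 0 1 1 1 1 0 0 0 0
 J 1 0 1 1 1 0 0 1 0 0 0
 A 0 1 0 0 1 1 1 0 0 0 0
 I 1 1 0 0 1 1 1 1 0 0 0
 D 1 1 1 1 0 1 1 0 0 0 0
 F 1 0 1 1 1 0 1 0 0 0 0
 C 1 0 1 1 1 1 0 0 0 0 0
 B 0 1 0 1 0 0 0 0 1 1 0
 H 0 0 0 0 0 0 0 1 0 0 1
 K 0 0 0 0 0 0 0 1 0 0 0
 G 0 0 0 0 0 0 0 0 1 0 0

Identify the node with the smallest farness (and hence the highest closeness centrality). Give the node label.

Farness (sum of distances to all others) for each node — A:20, B:16, C:19, D:18, E:19, F:19, G:32, H:23, I:15, J:16, K:25.
The smallest farness is 15, for I, so I has the highest closeness.

I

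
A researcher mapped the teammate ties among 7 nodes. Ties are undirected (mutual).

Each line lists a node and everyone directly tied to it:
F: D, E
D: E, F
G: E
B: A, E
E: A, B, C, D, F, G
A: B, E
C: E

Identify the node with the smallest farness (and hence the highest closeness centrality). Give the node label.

E

Farness (sum of distances to all others) for each node — A:10, B:10, C:11, D:10, E:6, F:10, G:11.
The smallest farness is 6, for E, so E has the highest closeness.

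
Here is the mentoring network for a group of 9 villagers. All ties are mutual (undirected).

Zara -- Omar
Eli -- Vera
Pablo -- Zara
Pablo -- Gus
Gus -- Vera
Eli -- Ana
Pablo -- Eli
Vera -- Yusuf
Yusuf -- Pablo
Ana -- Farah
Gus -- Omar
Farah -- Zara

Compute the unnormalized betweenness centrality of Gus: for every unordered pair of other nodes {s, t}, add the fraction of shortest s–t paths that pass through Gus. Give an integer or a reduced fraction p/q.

11/3

Pairs whose geodesics pass through Gus — Pablo–Omar: 1/2; Pablo–Vera: 1/3; Eli–Omar: 2/3; Zara–Vera: 2/4; Omar–Vera: 1; Omar–Yusuf: 2/3.
All other pairs contribute 0.
Summing the contributions gives betweenness(Gus) = 11/3.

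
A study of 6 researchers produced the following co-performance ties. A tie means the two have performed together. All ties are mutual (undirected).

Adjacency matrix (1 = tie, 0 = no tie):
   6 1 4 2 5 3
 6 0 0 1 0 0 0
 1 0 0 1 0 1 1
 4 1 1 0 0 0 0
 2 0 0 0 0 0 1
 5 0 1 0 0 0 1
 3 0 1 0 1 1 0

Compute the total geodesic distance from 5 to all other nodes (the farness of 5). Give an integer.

9

Distances from 5: 1:1, 2:2, 3:1, 4:2, 6:3.
Sum = 1 + 2 + 1 + 2 + 3 = 9.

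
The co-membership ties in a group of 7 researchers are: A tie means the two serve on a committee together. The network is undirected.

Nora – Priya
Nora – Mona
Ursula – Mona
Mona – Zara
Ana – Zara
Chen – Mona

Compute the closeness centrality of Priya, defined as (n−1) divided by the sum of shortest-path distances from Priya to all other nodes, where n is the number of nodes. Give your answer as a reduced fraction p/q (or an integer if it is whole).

Distances from Priya: Ana:4, Chen:3, Mona:2, Nora:1, Ursula:3, Zara:3. Sum = 16.
n = 7, so closeness = 6/16 = 3/8.

3/8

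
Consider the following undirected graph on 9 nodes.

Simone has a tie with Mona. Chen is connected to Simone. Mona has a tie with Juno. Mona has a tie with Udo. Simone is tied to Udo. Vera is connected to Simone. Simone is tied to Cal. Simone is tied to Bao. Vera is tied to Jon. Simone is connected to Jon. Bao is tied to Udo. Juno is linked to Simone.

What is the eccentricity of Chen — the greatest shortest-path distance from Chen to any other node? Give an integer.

2

Distances from Chen: Bao:2, Cal:2, Jon:2, Juno:2, Mona:2, Simone:1, Udo:2, Vera:2.
The largest is 2 (to Mona, Jon, Juno, Cal, Udo, Vera, and Bao), so the eccentricity of Chen is 2.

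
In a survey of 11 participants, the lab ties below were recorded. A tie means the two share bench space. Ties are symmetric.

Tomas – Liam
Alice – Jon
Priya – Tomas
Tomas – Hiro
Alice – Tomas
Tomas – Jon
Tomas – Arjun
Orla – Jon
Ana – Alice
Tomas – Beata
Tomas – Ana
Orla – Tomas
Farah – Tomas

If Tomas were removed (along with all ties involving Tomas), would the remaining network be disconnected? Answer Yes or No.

Removing Tomas leaves {Beata} with no path to {Alice, Ana, Jon, and Orla}, so the network splits into 7 components. Tomas is a cut vertex.

Yes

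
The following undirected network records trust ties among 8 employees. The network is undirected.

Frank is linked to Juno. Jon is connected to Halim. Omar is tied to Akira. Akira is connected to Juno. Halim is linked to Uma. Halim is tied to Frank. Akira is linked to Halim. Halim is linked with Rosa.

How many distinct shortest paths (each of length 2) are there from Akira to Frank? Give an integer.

The shortest distance is 2. The length-2 paths are: Akira–Juno–Frank; Akira–Halim–Frank.
That gives 2 distinct shortest paths.

2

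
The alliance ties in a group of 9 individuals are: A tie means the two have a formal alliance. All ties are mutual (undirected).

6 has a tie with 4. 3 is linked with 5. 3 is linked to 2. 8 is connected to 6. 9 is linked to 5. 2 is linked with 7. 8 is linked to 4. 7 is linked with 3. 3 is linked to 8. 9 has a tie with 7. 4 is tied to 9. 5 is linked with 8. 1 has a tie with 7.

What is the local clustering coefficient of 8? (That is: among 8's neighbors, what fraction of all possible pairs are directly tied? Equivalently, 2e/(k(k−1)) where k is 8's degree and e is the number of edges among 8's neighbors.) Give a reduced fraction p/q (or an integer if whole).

1/3

8's neighbors: 3, 4, 5, and 6 (k = 4).
Possible neighbor pairs: C(4,2) = 6. Edges among them: 3–5, 4–6 → e = 2.
Clustering(8) = 2/6 = 1/3.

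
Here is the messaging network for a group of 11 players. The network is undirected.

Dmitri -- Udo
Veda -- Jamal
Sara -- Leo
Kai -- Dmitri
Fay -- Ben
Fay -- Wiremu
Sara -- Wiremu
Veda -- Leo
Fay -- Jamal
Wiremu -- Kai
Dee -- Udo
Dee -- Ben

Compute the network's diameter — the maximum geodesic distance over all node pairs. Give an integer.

5

Eccentricity of each node (its greatest distance to any other): Ben:4, Dee:5, Dmitri:5, Fay:3, Jamal:4, Kai:4, Leo:5, Sara:4, Udo:5, Veda:5, Wiremu:3.
The maximum eccentricity is 5, realized for instance by the pair Dmitri–Veda via Dmitri – Kai – Wiremu – Sara – Leo – Veda. So the diameter is 5.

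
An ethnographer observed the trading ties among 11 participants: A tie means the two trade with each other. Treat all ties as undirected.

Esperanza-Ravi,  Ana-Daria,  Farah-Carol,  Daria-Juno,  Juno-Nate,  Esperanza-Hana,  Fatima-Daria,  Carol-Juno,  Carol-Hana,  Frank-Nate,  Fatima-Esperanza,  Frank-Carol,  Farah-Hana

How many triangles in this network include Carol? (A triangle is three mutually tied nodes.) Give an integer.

1

Carol's neighbors: Farah, Frank, Hana, and Juno.
Neighbor pairs that are themselves tied: Carol–Farah–Hana. Each forms one triangle with Carol, for 1 in total.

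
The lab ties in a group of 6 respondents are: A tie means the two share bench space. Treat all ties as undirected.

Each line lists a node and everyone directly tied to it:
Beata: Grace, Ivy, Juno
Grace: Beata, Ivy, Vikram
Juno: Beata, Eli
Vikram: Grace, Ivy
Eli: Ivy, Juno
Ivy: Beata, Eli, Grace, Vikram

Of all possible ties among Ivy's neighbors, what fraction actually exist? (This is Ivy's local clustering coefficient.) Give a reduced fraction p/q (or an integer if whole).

Ivy's neighbors: Beata, Eli, Grace, and Vikram (k = 4).
Possible neighbor pairs: C(4,2) = 6. Edges among them: Beata–Grace, Grace–Vikram → e = 2.
Clustering(Ivy) = 2/6 = 1/3.

1/3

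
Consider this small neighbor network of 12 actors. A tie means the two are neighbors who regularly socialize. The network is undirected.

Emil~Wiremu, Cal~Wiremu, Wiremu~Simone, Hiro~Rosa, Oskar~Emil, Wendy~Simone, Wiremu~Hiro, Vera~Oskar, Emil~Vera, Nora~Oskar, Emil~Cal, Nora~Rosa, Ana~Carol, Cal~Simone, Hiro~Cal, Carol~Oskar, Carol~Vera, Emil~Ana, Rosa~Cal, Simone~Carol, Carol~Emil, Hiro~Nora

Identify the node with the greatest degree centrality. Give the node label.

Emil

Degrees — Ana:2, Cal:5, Carol:5, Emil:6, Hiro:4, Nora:3, Oskar:4, Rosa:3, Simone:4, Vera:3, Wendy:1, Wiremu:4.
The maximum is 6, attained only by Emil.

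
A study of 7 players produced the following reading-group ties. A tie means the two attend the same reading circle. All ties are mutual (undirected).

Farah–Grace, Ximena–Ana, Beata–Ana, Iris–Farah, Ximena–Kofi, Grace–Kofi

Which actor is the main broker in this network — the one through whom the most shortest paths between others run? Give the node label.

Unnormalized betweenness of each node: Ana:5, Beata:0, Farah:5, Grace:8, Iris:0, Kofi:9, Ximena:8.
Kofi has the largest value, 9, making it the main broker — the node through which the most shortest paths run.

Kofi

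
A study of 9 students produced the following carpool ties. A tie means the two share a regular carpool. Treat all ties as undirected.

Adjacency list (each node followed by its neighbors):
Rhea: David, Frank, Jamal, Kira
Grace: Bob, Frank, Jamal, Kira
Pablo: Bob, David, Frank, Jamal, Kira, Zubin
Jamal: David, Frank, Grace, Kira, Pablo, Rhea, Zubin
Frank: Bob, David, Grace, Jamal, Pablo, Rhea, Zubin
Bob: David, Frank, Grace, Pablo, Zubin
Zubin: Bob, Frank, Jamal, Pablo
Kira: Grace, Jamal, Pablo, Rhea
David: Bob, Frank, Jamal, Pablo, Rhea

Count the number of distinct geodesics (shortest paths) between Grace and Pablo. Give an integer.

The shortest distance is 2. The length-2 paths are: Grace–Jamal–Pablo; Grace–Kira–Pablo; Grace–Bob–Pablo; Grace–Frank–Pablo.
That gives 4 distinct shortest paths.

4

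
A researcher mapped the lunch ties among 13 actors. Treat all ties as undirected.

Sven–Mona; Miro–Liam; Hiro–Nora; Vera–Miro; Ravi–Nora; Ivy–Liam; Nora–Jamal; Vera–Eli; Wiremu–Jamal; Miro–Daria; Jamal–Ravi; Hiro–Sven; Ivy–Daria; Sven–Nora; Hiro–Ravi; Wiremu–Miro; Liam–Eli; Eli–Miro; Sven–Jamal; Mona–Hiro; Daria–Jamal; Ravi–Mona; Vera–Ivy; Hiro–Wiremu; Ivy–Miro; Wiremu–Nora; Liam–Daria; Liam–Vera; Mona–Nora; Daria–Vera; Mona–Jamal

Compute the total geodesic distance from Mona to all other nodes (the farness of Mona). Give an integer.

Distances from Mona: Daria:2, Eli:4, Hiro:1, Ivy:3, Jamal:1, Liam:3, Miro:3, Nora:1, Ravi:1, Sven:1, Vera:3, Wiremu:2.
Sum = 2 + 4 + 1 + 3 + 1 + 3 + 3 + 1 + 1 + 1 + 3 + 2 = 25.

25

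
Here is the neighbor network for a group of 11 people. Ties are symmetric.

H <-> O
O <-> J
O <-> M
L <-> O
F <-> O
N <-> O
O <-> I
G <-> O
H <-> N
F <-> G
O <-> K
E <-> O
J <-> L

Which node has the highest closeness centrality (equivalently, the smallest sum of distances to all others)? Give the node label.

O

Farness (sum of distances to all others) for each node — E:19, F:18, G:18, H:18, I:19, J:18, K:19, L:18, M:19, N:18, O:10.
The smallest farness is 10, for O, so O has the highest closeness.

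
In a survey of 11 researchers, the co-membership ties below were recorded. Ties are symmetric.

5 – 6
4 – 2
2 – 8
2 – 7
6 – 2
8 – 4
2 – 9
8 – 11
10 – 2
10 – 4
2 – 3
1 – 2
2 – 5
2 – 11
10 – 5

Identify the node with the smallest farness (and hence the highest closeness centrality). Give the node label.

Farness (sum of distances to all others) for each node — 1:19, 2:10, 3:19, 4:17, 5:17, 6:18, 7:19, 8:17, 9:19, 10:17, 11:18.
The smallest farness is 10, for 2, so 2 has the highest closeness.

2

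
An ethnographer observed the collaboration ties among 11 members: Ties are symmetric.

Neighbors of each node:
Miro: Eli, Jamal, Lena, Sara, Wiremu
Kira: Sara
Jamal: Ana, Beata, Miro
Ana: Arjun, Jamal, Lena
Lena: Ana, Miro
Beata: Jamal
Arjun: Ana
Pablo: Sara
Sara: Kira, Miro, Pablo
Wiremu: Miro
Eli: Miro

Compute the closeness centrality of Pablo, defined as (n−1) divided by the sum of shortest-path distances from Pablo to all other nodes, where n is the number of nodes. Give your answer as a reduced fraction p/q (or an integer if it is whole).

Distances from Pablo: Ana:4, Arjun:5, Beata:4, Eli:3, Jamal:3, Kira:2, Lena:3, Miro:2, Sara:1, Wiremu:3. Sum = 30.
n = 11, so closeness = 10/30 = 1/3.

1/3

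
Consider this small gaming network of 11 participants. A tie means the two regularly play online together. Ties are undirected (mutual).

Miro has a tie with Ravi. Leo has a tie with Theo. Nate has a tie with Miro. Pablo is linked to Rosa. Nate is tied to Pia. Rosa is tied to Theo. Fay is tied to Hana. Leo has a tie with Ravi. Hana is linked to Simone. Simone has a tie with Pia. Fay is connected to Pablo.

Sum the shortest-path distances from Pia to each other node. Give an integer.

30

Distances from Pia: Fay:3, Hana:2, Leo:4, Miro:2, Nate:1, Pablo:4, Ravi:3, Rosa:5, Simone:1, Theo:5.
Sum = 3 + 2 + 4 + 2 + 1 + 4 + 3 + 5 + 1 + 5 = 30.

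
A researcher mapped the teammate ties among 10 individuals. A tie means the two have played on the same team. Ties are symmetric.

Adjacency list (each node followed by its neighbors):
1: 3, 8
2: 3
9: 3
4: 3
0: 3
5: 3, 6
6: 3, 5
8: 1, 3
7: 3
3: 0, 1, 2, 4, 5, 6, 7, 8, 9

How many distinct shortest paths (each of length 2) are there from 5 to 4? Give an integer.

1

The shortest distance is 2, and the only length-2 path is 5–3–4. So there is exactly 1 shortest path.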